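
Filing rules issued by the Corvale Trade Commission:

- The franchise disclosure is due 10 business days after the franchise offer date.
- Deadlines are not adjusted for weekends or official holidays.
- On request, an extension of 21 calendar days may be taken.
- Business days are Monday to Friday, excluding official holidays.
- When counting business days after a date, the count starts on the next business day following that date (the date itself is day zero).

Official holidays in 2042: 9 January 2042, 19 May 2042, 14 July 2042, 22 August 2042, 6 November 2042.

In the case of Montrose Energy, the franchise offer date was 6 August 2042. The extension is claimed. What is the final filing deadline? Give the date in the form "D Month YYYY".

Starting the day after 6 August 2042 and counting 10 business days lands on 20 August 2042.
20 August 2042 is a Wednesday; no weekend or holiday adjustment applies.
With the 21-day extension, 20 August 2042 becomes 10 September 2042.
No adjustment is made for weekends or holidays, so 10 September 2042 stands.
Deadline: 10 September 2042.

10 September 2042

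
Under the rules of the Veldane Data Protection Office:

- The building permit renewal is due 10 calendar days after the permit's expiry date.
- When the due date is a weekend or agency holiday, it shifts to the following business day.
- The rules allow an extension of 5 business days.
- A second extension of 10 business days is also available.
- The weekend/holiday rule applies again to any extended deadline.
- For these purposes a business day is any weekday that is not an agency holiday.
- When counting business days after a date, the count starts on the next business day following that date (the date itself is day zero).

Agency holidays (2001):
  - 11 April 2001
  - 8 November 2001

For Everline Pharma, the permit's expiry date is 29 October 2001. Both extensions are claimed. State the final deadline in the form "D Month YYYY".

Adding 10 calendar days to 29 October 2001 gives 8 November 2001.
Because 8 November 2001 is a listed holiday, the deadline becomes 9 November 2001 (Friday).
The 5-business-day extension runs from 9 November 2001 to 16 November 2001.
16 November 2001 falls on a Friday, which is a business day, so no adjustment is needed.
Counting 10 further business days from 16 November 2001 reaches 30 November 2001.
30 November 2001 (Friday) is already a business day.
Final deadline: 30 November 2001.

30 November 2001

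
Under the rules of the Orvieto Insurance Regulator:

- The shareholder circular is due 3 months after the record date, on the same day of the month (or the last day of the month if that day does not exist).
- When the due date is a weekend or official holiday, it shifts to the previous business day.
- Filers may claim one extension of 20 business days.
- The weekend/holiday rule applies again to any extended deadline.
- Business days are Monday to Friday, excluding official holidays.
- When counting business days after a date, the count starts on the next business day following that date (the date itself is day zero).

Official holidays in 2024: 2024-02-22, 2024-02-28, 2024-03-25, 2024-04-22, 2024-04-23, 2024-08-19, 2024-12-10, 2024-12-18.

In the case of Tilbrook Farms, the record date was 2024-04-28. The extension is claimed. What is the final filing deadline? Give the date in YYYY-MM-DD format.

2024-08-26

Moving 3 months forward from 2024-04-28 on the corresponding day gives 2024-07-28.
Because 2024-07-28 is a Sunday, the deadline becomes 2024-07-26 (Friday).
Counting 20 further business days from 2024-07-26 reaches 2024-08-26.
2024-08-26 is a Monday and not a listed holiday, so it stands.
Deadline: 2024-08-26.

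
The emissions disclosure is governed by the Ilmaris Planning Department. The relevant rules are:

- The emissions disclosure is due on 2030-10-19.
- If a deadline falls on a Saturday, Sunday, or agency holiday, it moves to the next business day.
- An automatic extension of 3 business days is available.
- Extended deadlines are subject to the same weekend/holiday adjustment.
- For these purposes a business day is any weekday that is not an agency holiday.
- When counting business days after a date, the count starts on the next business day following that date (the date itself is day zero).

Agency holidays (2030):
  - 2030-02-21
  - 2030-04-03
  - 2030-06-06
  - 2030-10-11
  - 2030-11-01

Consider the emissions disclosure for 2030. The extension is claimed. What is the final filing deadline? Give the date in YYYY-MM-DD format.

2030-10-24

The stated deadline is 2030-10-19.
Because 2030-10-19 is a Saturday, the deadline becomes 2030-10-21 (Monday).
Applying the 3-business-day extension: 3 business days after 2030-10-21 is 2030-10-24.
2030-10-24 is a Thursday and not a listed holiday, so it stands.
The final due date is 2030-10-24.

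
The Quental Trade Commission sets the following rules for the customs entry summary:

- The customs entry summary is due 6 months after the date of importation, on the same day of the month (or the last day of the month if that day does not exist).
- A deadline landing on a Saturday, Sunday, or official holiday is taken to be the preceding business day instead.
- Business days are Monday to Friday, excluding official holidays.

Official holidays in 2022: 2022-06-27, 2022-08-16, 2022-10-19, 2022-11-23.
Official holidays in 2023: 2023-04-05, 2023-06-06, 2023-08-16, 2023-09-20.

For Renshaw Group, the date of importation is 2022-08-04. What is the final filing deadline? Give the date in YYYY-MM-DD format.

6 months from 2022-08-04 is 2023-02-04.
Because 2023-02-04 is a Saturday, the deadline becomes 2023-02-03 (Friday).
So the filing is due 2023-02-03.

2023-02-03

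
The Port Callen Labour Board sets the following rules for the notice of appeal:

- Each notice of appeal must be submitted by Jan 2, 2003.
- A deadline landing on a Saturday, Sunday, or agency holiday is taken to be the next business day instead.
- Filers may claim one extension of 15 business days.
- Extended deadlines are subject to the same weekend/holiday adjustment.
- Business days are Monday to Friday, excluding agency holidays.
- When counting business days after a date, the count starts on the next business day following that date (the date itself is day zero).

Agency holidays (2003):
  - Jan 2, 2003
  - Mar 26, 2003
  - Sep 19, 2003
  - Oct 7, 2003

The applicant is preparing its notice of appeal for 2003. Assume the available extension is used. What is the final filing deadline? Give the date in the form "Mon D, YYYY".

The stated deadline is Jan 2, 2003.
Jan 2, 2003 falls on a listed holiday. Rolling to the next business day gives Jan 3, 2003, a Friday.
Counting 15 further business days from Jan 3, 2003 reaches Jan 24, 2003.
Jan 24, 2003 is a Friday and not a listed holiday, so it stands.
Final deadline: Jan 24, 2003.

Jan 24, 2003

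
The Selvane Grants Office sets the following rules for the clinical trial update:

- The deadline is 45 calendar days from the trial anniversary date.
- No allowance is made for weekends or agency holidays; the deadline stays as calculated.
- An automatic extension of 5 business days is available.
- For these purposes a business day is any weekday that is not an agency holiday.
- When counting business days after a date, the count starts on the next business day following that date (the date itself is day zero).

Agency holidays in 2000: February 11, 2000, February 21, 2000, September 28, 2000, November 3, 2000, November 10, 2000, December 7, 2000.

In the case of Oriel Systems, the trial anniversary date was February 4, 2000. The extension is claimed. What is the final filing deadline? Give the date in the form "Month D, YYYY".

March 27, 2000

Adding 45 calendar days to February 4, 2000 gives March 20, 2000.
March 20, 2000 falls on a Monday. The rules make no weekend/holiday allowance, so it remains March 20, 2000.
Applying the 5-business-day extension: 5 business days after March 20, 2000 is March 27, 2000.
March 27, 2000 is a Monday; no weekend or holiday adjustment applies.
Deadline: March 27, 2000.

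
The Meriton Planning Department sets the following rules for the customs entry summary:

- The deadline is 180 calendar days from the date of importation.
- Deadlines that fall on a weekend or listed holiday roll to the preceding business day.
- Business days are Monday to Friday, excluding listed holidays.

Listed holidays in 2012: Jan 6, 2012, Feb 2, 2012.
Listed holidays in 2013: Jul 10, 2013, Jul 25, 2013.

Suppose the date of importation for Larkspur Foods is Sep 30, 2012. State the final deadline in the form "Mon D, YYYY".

Mar 29, 2013

Adding 180 calendar days to Sep 30, 2012 gives Mar 29, 2013.
Mar 29, 2013 falls on a Friday, which is a business day, so no adjustment is needed.
So the filing is due Mar 29, 2013.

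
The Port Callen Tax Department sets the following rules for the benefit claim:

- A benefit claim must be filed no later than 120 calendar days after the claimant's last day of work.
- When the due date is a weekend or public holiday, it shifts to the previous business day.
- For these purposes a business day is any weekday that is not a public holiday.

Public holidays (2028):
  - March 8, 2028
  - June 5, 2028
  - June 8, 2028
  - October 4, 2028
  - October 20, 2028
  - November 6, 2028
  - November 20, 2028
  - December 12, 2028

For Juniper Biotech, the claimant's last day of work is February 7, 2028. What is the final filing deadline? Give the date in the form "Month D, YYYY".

Adding 120 calendar days to February 7, 2028 gives June 6, 2028.
June 6, 2028 falls on a Tuesday, which is a business day, so no adjustment is needed.
Deadline: June 6, 2028.

June 6, 2028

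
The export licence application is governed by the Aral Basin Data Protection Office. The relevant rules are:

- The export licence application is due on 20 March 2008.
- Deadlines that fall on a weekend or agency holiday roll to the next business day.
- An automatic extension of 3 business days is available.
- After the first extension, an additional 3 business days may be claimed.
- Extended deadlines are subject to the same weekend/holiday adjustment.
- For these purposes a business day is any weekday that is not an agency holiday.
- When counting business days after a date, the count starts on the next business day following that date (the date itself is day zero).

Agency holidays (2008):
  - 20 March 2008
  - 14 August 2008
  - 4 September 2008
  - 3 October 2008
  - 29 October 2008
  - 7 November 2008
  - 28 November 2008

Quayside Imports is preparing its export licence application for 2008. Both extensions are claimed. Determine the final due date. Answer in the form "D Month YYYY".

The stated deadline is 20 March 2008.
20 March 2008 falls on a listed holiday. Rolling to the next business day gives 21 March 2008, a Friday.
The 3-business-day extension runs from 21 March 2008 to 26 March 2008.
26 March 2008 falls on a Wednesday, which is a business day, so no adjustment is needed.
The 3-business-day extension runs from 26 March 2008 to 31 March 2008.
31 March 2008 falls on a Monday, which is a business day, so no adjustment is needed.
Final deadline: 31 March 2008.

31 March 2008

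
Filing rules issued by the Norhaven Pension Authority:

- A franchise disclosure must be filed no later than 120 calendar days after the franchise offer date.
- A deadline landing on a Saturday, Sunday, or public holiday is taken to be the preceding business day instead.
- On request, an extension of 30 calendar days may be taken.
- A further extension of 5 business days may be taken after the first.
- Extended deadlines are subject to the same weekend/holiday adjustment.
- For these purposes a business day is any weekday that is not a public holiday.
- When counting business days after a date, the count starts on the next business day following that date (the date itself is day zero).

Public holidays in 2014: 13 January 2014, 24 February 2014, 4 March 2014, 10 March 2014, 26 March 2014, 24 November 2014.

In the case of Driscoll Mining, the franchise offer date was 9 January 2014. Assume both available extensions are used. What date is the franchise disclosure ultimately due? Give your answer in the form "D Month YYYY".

From 9 January 2014, 120 calendar days later is 9 May 2014.
Since 9 May 2014 is a Friday and not a holiday, the date is unchanged.
Applying the 30-calendar-day extension: 9 May 2014 + 30 days = 8 June 2014.
8 June 2014 falls on a Sunday. Rolling to the preceding business day gives 6 June 2014, a Friday.
The 5-business-day extension runs from 6 June 2014 to 13 June 2014.
13 June 2014 is a Friday and not a listed holiday, so it stands.
Final deadline: 13 June 2014.

13 June 2014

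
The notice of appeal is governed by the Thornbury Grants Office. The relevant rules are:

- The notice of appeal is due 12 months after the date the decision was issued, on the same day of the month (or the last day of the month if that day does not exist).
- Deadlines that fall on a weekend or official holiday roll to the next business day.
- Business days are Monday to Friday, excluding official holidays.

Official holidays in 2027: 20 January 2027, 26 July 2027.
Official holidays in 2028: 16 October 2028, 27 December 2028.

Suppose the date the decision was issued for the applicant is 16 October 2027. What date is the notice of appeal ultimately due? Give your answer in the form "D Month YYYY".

17 October 2028

12 months after 16 October 2027, on the same day of the month, is 16 October 2028.
16 October 2028 is a listed holiday, so it moves to the next business day, 17 October 2028 (Tuesday).
The final due date is 17 October 2028.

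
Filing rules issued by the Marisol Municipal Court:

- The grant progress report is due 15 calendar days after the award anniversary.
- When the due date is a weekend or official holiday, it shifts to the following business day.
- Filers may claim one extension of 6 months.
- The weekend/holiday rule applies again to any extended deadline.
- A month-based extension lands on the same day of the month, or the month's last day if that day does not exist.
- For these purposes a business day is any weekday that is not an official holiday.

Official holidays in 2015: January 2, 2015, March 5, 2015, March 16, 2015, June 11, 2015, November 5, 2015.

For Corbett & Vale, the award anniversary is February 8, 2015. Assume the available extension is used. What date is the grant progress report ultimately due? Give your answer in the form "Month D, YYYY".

August 24, 2015

Trigger date February 8, 2015 + 15 calendar days = February 23, 2015.
February 23, 2015 falls on a Monday, which is a business day, so no adjustment is needed.
Add 6 months to February 23, 2015: August 23, 2015.
August 23, 2015 is a Sunday, so it moves to the next business day, August 24, 2015 (Monday).
Deadline: August 24, 2015.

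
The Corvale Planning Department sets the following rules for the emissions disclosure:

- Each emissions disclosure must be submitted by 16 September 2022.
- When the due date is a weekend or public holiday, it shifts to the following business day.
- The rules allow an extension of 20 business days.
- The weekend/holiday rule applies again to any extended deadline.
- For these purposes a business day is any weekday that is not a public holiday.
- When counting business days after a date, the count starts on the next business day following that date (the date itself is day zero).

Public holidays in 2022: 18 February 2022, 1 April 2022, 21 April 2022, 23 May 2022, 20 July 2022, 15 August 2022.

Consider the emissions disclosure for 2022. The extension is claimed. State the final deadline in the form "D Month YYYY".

14 October 2022

The statutory due date is 16 September 2022.
16 September 2022 is a Friday and not a listed holiday, so it stands.
Applying the 20-business-day extension: 20 business days after 16 September 2022 is 14 October 2022.
14 October 2022 is a Friday and not a listed holiday, so it stands.
Deadline: 14 October 2022.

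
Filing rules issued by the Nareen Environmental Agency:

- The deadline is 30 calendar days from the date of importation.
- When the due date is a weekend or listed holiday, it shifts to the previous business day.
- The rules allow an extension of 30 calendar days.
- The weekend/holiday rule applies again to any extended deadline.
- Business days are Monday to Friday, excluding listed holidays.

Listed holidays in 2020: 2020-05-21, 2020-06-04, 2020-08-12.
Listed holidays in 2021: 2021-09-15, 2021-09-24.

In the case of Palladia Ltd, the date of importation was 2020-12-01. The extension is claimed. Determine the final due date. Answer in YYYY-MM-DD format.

2021-01-29

30 calendar days after 2020-12-01 is 2020-12-31.
Since 2020-12-31 is a Thursday and not a holiday, the date is unchanged.
With the 30-day extension, 2020-12-31 becomes 2021-01-30.
2021-01-30 is a Saturday, so it moves to the preceding business day, 2021-01-29 (Friday).
The final due date is 2021-01-29.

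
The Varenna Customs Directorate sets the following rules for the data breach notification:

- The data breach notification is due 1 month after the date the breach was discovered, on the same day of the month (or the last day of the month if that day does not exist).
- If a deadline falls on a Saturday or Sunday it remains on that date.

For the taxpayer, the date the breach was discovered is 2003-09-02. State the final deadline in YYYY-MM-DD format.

2003-10-02

Moving 1 month forward from 2003-09-02 on the corresponding day gives 2003-10-02.
2003-10-02 is a Thursday; no weekend or holiday adjustment applies.
The final due date is 2003-10-02.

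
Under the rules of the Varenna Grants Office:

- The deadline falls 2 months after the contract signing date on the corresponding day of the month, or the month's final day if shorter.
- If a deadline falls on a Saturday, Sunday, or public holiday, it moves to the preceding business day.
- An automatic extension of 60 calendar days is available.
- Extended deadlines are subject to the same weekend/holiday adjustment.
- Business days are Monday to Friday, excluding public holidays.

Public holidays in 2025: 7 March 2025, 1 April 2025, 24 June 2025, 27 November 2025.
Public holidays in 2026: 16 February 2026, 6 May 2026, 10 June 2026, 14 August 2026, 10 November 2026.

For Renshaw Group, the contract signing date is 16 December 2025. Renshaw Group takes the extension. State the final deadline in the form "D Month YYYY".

Moving 2 months forward from 16 December 2025 on the corresponding day gives 16 February 2026.
16 February 2026 is a listed holiday; the preceding business day is 13 February 2026 (Friday).
With the 60-day extension, 13 February 2026 becomes 14 April 2026.
14 April 2026 is a Tuesday and not a listed holiday, so it stands.
So the filing is due 14 April 2026.

14 April 2026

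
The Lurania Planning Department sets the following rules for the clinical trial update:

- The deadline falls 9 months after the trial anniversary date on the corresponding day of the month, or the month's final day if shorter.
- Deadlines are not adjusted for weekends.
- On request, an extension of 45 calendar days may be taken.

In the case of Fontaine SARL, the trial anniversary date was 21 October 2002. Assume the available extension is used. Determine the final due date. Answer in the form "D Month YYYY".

9 months after 21 October 2002, on the same day of the month, is 21 July 2003.
21 July 2003 is a Monday; no weekend or holiday adjustment applies.
Applying the 45-calendar-day extension: 21 July 2003 + 45 days = 4 September 2003.
4 September 2003 falls on a Thursday. The rules make no weekend/holiday allowance, so it remains 4 September 2003.
Final deadline: 4 September 2003.

4 September 2003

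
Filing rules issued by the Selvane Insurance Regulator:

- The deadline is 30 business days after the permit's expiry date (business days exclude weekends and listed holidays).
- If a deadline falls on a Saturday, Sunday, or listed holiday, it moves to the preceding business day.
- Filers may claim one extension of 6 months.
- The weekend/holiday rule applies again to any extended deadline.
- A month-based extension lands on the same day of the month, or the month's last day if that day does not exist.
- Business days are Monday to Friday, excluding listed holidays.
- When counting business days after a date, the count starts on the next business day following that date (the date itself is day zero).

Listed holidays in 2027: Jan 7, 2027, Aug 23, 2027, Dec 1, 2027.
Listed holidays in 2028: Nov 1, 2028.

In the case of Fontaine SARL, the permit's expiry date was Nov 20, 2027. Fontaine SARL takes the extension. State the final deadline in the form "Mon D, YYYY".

Jul 3, 2028

30 business days after Nov 20, 2027, excluding weekends and holidays, is Jan 3, 2028.
Jan 3, 2028 is a Monday and not a listed holiday, so it stands.
Applying the 6 months extension: 6 months after Jan 3, 2028 is Jul 3, 2028.
Jul 3, 2028 (Monday) is already a business day.
The final due date is Jul 3, 2028.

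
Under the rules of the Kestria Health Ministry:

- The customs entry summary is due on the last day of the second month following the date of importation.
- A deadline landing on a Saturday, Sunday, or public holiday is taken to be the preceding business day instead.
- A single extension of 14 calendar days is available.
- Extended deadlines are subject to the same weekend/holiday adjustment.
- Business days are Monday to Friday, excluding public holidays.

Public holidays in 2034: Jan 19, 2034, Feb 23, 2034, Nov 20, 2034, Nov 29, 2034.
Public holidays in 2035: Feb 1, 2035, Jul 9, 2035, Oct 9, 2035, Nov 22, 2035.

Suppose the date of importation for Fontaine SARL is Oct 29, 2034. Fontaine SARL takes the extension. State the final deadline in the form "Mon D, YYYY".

The second month after Oct 29, 2034 is December 2034, whose last day is Dec 31, 2034.
Dec 31, 2034 falls on a Sunday. Rolling to the preceding business day gives Dec 29, 2034, a Friday.
With the 14-day extension, Dec 29, 2034 becomes Jan 12, 2035.
Jan 12, 2035 falls on a Friday, which is a business day, so no adjustment is needed.
The final due date is Jan 12, 2035.

Jan 12, 2035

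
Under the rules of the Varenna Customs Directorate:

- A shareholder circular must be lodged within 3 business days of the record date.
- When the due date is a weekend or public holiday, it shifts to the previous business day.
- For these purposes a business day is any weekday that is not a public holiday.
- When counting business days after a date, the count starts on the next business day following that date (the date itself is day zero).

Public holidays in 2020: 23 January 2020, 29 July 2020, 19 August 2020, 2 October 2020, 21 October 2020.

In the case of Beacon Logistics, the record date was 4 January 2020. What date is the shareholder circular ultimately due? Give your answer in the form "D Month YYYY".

8 January 2020

Counting 3 business days after 4 January 2020 (skipping weekends and listed holidays) reaches 8 January 2020.
8 January 2020 is a Wednesday and not a listed holiday, so it stands.
Final deadline: 8 January 2020.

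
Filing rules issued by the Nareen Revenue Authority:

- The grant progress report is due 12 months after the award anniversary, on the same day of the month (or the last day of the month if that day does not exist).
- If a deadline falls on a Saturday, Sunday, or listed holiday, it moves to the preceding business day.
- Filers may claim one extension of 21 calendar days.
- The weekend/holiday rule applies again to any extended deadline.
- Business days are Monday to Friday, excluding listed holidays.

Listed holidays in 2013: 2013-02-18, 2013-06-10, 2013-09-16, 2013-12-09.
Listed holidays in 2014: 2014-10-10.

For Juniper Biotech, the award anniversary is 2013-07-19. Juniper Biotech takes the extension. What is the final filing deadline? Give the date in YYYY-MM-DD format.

2014-08-08

12 months after 2013-07-19, on the same day of the month, is 2014-07-19.
2014-07-19 falls on a Saturday. Rolling to the preceding business day gives 2014-07-18, a Friday.
With the 21-day extension, 2014-07-18 becomes 2014-08-08.
2014-08-08 falls on a Friday, which is a business day, so no adjustment is needed.
Final deadline: 2014-08-08.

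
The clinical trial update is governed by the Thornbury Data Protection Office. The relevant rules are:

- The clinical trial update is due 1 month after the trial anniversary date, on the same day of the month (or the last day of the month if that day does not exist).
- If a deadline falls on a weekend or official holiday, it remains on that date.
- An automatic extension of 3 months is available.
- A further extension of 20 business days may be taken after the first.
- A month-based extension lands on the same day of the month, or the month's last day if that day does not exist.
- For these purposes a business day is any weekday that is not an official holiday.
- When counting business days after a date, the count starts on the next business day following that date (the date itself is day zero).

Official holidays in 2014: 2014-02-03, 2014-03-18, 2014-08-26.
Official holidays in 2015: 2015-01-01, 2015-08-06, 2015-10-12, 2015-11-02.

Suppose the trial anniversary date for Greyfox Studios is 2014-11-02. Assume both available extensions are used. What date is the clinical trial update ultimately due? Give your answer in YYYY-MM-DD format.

Moving 1 month forward from 2014-11-02 on the corresponding day gives 2014-12-02.
No adjustment is made for weekends or holidays, so 2014-12-02 stands.
Applying the 3 months extension: 3 months after 2014-12-02 is 2015-03-02.
No adjustment is made for weekends or holidays, so 2015-03-02 stands.
The 20-business-day extension runs from 2015-03-02 to 2015-03-30.
2015-03-30 falls on a Monday. The rules make no weekend/holiday allowance, so it remains 2015-03-30.
Final deadline: 2015-03-30.

2015-03-30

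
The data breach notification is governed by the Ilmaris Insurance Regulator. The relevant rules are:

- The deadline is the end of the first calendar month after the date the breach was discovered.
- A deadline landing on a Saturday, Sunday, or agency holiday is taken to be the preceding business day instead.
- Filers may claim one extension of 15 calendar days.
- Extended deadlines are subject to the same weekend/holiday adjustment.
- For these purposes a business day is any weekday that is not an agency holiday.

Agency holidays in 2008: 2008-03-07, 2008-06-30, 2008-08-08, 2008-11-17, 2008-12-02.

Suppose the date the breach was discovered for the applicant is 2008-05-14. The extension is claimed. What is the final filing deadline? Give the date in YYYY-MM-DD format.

The first month after 2008-05-14 is June 2008, whose last day is 2008-06-30.
2008-06-30 is a listed holiday, so it moves to the preceding business day, 2008-06-27 (Friday).
Applying the 15-calendar-day extension: 2008-06-27 + 15 days = 2008-07-12.
2008-07-12 is a Saturday, so it moves to the preceding business day, 2008-07-11 (Friday).
The final due date is 2008-07-11.

2008-07-11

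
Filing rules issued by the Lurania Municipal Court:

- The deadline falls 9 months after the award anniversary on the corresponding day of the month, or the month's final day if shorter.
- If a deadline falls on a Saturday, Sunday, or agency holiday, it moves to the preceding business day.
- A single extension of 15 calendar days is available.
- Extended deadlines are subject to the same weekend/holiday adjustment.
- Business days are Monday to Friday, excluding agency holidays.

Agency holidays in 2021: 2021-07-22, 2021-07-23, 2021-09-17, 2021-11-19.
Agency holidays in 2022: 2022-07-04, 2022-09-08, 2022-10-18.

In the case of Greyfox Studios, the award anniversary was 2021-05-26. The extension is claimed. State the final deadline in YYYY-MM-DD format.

2022-03-11

9 months after 2021-05-26, on the same day of the month, is 2022-02-26.
2022-02-26 falls on a Saturday. Rolling to the preceding business day gives 2022-02-25, a Friday.
Add the 15 calendar-day extension to 2022-02-25: 2022-03-12.
2022-03-12 is a Saturday; the preceding business day is 2022-03-11 (Friday).
Final deadline: 2022-03-11.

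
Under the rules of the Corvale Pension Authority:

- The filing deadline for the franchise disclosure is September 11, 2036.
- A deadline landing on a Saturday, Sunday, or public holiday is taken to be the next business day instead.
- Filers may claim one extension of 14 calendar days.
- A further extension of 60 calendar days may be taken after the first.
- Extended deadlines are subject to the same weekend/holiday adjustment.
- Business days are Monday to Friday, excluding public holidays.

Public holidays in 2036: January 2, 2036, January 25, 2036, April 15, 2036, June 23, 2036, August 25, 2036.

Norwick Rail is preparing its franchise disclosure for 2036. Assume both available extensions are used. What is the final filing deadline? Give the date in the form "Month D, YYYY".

The statutory due date is September 11, 2036.
September 11, 2036 falls on a Thursday, which is a business day, so no adjustment is needed.
Add the 14 calendar-day extension to September 11, 2036: September 25, 2036.
September 25, 2036 is a Thursday and not a listed holiday, so it stands.
Add the 60 calendar-day extension to September 25, 2036: November 24, 2036.
November 24, 2036 falls on a Monday, which is a business day, so no adjustment is needed.
Final deadline: November 24, 2036.

November 24, 2036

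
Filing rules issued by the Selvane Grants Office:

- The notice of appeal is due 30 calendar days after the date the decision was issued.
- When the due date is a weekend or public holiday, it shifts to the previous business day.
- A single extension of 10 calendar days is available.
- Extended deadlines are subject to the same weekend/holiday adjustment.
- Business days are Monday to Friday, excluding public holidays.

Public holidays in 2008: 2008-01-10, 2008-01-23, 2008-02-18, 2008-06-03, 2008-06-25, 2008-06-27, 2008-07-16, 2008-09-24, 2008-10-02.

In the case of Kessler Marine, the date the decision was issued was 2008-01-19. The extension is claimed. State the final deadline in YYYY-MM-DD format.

From 2008-01-19, 30 calendar days later is 2008-02-18.
Because 2008-02-18 is a listed holiday, the deadline becomes 2008-02-15 (Friday).
Add the 10 calendar-day extension to 2008-02-15: 2008-02-25.
2008-02-25 (Monday) is already a business day.
Deadline: 2008-02-25.

2008-02-25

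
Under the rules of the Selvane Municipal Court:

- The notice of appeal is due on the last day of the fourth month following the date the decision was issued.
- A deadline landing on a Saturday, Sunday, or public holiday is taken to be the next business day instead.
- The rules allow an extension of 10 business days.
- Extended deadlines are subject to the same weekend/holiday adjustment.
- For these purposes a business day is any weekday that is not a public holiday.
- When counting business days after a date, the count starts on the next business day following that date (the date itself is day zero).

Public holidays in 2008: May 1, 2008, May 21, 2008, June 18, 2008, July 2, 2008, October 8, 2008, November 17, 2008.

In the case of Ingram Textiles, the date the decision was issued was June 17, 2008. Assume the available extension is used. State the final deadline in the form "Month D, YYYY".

November 14, 2008

4 months after June 17, 2008 falls in October 2008; the last day of that month is October 31, 2008.
Since October 31, 2008 is a Friday and not a holiday, the date is unchanged.
The 10-business-day extension runs from October 31, 2008 to November 14, 2008.
November 14, 2008 is a Friday and not a listed holiday, so it stands.
So the filing is due November 14, 2008.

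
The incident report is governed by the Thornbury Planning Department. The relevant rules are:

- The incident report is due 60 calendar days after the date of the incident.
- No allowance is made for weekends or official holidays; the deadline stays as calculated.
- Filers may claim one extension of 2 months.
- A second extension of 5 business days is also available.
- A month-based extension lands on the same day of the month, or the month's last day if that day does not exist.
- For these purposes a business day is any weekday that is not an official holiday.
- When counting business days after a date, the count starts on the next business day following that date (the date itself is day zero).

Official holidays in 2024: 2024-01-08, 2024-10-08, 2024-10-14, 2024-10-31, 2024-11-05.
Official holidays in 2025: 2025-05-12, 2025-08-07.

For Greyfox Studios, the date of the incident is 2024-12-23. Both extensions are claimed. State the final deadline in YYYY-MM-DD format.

2025-04-28

Adding 60 calendar days to 2024-12-23 gives 2025-02-21.
2025-02-21 is a Friday; no weekend or holiday adjustment applies.
Add 2 months to 2025-02-21: 2025-04-21.
No adjustment is made for weekends or holidays, so 2025-04-21 stands.
Counting 5 further business days from 2025-04-21 reaches 2025-04-28.
2025-04-28 is a Monday; no weekend or holiday adjustment applies.
So the filing is due 2025-04-28.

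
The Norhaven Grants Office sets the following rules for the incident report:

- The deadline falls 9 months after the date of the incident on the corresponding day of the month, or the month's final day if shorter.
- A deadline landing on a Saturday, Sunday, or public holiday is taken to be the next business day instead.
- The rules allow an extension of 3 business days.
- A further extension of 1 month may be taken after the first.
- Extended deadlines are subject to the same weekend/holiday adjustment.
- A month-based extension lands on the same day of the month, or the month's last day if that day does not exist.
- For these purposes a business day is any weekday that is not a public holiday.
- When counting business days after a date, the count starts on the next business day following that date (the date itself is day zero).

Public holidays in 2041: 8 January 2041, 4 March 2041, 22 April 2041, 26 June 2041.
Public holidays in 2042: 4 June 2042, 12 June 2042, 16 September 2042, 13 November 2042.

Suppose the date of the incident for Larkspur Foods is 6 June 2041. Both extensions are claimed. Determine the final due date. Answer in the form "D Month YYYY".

Moving 9 months forward from 6 June 2041 on the corresponding day gives 6 March 2042.
6 March 2042 falls on a Thursday, which is a business day, so no adjustment is needed.
Applying the 3-business-day extension: 3 business days after 6 March 2042 is 11 March 2042.
11 March 2042 falls on a Tuesday, which is a business day, so no adjustment is needed.
Applying the 1 month extension: 1 month after 11 March 2042 is 11 April 2042.
11 April 2042 falls on a Friday, which is a business day, so no adjustment is needed.
Deadline: 11 April 2042.

11 April 2042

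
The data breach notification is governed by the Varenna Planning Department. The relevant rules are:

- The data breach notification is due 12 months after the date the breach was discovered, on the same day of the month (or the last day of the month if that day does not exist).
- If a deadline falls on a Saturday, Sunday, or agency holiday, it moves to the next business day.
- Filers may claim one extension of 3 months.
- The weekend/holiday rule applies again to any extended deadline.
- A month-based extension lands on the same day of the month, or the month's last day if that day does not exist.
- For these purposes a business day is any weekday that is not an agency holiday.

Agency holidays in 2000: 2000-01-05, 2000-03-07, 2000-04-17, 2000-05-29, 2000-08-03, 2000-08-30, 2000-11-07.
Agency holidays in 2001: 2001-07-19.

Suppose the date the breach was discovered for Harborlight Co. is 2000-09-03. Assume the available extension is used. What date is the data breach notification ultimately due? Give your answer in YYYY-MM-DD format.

Moving 12 months forward from 2000-09-03 on the corresponding day gives 2001-09-03.
2001-09-03 is a Monday and not a listed holiday, so it stands.
Add 3 months to 2001-09-03: 2001-12-03.
2001-12-03 is a Monday and not a listed holiday, so it stands.
Deadline: 2001-12-03.

2001-12-03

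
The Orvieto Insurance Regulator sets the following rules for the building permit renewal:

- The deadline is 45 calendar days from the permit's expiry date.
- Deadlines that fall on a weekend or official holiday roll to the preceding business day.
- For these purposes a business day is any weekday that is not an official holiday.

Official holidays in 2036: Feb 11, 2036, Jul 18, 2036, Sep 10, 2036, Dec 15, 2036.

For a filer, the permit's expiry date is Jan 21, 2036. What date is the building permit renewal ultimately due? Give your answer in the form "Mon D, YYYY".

Mar 6, 2036

45 calendar days after Jan 21, 2036 is Mar 6, 2036.
Since Mar 6, 2036 is a Thursday and not a holiday, the date is unchanged.
The final due date is Mar 6, 2036.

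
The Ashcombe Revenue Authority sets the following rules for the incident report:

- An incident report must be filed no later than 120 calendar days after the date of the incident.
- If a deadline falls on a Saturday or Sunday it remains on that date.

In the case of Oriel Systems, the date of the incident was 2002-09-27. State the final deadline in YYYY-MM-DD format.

2003-01-25

From 2002-09-27, 120 calendar days later is 2003-01-25.
2003-01-25 falls on a Saturday. The rules make no weekend/holiday allowance, so it remains 2003-01-25.
The final due date is 2003-01-25.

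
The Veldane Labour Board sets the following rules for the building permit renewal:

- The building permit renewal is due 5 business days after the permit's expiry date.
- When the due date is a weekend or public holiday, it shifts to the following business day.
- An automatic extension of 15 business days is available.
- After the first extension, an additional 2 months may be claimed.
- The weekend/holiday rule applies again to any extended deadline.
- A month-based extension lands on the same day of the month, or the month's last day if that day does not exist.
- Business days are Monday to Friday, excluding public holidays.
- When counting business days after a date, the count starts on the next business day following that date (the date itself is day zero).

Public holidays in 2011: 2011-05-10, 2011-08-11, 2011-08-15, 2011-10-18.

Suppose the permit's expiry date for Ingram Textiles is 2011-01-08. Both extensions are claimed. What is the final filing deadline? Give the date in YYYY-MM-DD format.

Starting the day after 2011-01-08 and counting 5 business days lands on 2011-01-14.
Since 2011-01-14 is a Friday and not a holiday, the date is unchanged.
The 15-business-day extension runs from 2011-01-14 to 2011-02-04.
2011-02-04 is a Friday and not a listed holiday, so it stands.
Add 2 months to 2011-02-04: 2011-04-04.
2011-04-04 is a Monday and not a listed holiday, so it stands.
The final due date is 2011-04-04.

2011-04-04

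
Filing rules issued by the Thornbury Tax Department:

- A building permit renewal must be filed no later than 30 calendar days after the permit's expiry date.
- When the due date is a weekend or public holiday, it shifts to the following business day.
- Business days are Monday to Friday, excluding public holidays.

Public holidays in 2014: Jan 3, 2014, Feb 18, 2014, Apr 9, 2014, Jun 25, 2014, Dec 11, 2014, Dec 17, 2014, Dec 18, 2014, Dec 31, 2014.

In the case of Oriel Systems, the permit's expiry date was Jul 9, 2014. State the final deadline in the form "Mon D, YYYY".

Trigger date Jul 9, 2014 + 30 calendar days = Aug 8, 2014.
Since Aug 8, 2014 is a Friday and not a holiday, the date is unchanged.
Final deadline: Aug 8, 2014.

Aug 8, 2014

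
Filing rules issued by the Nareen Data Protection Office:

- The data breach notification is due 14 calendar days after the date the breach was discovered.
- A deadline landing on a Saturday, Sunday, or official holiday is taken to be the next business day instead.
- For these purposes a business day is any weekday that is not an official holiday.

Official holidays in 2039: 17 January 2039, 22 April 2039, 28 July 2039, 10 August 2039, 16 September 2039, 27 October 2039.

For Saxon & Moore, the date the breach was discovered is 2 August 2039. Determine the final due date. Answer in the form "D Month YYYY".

16 August 2039

From 2 August 2039, 14 calendar days later is 16 August 2039.
Since 16 August 2039 is a Tuesday and not a holiday, the date is unchanged.
The final due date is 16 August 2039.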